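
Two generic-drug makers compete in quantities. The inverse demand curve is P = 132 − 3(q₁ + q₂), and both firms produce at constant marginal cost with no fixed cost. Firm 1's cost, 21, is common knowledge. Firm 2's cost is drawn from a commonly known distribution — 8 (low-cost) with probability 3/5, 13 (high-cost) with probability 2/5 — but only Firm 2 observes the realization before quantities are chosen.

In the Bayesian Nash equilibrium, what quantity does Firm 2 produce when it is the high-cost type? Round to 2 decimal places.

Type-c best response for Firm 2: q₂(c) = (132 − c)/6 − q₁/2.
Firm 1 maximizes expected profit; its first-order condition is 132 − 6q₁ − 3E[q₂] − 21 = 0.
Substituting E[q₂] and solving: E[c₂] = 10, so q₁ = (132 − 2·21 + 10)/9 = 11.1111.
q₂(high-cost) = (132 − 13 − 3·11.1111)/6 = 14.2778.

14.28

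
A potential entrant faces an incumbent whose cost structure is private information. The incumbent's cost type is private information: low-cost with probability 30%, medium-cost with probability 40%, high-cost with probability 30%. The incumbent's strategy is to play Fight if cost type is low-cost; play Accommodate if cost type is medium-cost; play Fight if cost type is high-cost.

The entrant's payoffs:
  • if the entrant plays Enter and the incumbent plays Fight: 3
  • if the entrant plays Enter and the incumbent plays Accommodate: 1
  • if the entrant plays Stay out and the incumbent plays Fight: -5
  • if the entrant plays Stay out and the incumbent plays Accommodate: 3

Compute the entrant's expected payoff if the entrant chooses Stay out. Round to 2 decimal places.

-1.80

Take the expectation over the incumbent's cost type, weighting each type's action by its prior probability.
E[Stay out] = 0.3·(-5) + 0.4·3 + 0.3·(-5) = (-1.5) + 1.2 + (-1.5) = -1.8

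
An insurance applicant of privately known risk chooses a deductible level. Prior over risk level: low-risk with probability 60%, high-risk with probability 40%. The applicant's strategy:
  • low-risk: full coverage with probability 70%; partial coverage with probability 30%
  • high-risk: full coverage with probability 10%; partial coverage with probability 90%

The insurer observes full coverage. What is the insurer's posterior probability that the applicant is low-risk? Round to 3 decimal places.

P(full coverage) = 0.6·0.7 + 0.4·0.1 = 0.46
P(low-risk | full coverage) = (0.6·0.7) / 0.46 = 0.42 / 0.46 = 0.913043

0.913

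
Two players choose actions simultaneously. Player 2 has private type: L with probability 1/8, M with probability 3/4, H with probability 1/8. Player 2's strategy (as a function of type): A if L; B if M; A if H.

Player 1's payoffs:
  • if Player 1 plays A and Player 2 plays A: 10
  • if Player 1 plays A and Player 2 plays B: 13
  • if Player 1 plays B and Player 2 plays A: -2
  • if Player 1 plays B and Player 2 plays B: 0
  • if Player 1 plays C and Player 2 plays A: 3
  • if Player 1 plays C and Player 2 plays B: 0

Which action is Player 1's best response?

A

Compute Player 1's expected payoff for each action, taking the expectation over Player 2's type.
E[A] = 1/8·(10) + 3/4·(13) + 1/8·(10) = 49/4
E[B] = 1/8·(-2) + 3/4·(0) + 1/8·(-2) = -1/2
E[C] = 1/8·(3) + 3/4·(0) + 1/8·(3) = 3/4
Best response: A (49/4 is the largest).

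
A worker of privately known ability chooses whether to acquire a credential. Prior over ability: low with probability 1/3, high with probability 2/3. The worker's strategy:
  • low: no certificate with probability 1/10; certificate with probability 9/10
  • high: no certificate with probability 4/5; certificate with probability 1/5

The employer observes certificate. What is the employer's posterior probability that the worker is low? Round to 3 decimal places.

0.692

Apply Bayes' rule using the sender's strategy as the likelihood.
P(certificate) = (1/3)·(9/10) + (2/3)·(1/5) = 13/30
P(low | certificate) = ((1/3)·(9/10)) / (13/30) = (3/10) / (13/30) = 9/13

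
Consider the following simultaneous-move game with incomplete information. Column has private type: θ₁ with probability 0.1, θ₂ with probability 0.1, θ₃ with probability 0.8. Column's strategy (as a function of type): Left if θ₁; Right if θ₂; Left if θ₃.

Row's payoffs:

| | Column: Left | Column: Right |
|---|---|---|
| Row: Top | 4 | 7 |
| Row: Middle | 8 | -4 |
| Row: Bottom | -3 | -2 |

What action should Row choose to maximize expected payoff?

E[Top] = 0.1·(4) + 0.1·(7) + 0.8·(4) = 4.3
E[Middle] = 0.1·(8) + 0.1·(-4) + 0.8·(8) = 6.8
E[Bottom] = 0.1·(-3) + 0.1·(-2) + 0.8·(-3) = -2.9
Best response: Middle (6.8 is the largest).

Middle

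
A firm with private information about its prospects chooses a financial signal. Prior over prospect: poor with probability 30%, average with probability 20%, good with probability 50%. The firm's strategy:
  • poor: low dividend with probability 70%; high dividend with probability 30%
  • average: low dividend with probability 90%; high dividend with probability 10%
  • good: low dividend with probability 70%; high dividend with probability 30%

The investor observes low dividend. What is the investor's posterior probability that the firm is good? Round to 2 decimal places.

0.47

P(low dividend) = 0.3·0.7 + 0.2·0.9 + 0.5·0.7 = 0.74
P(good | low dividend) = (0.5·0.7) / 0.74 = 0.35 / 0.74 = 0.472973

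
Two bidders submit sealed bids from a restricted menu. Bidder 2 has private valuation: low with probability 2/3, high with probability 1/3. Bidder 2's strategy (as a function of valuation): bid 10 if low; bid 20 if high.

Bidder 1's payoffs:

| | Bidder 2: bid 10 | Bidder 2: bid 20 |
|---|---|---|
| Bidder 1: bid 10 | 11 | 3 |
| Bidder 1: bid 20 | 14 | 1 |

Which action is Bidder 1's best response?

bid 20

E[bid 10] = 2/3·(11) + 1/3·(3) = 25/3
E[bid 20] = 2/3·(14) + 1/3·(1) = 29/3
Best response: bid 20 (29/3 is the largest).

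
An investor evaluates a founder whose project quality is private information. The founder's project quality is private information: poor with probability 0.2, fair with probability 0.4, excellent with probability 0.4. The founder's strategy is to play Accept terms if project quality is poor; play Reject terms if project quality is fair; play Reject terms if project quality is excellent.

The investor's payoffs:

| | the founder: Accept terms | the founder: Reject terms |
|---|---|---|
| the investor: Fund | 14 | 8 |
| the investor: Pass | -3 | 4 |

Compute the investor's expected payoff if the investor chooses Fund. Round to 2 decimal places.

Take the expectation over the founder's project quality, weighting each type's action by its prior probability.
E[Fund] = 0.2·14 + 0.4·8 + 0.4·8 = 2.8 + 3.2 + 3.2 = 9.2

9.20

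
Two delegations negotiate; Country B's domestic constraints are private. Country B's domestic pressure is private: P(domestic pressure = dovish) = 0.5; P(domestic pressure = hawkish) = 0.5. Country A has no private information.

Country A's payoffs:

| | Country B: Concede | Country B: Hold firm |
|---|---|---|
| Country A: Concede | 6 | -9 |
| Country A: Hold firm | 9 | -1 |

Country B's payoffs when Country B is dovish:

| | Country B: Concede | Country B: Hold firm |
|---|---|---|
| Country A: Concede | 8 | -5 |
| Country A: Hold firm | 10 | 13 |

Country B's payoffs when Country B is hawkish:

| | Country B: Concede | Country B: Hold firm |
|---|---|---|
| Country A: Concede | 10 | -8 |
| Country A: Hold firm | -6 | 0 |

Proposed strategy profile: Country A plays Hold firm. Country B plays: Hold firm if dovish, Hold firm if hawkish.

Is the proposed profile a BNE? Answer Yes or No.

A profile is a BNE iff every type of every player is best-responding given beliefs about the other side.
Country A plays Hold firm: E[Hold firm] = 0.5·(-1) + 0.5·(-1) = -1; E[Concede] = -9. Best-responding. ✓
Country B (domestic pressure dovish), facing Hold firm: Concede gives 10, Hold firm gives 13. Proposed Hold firm is best. ✓
Country B (domestic pressure hawkish), facing Hold firm: Concede gives -6, Hold firm gives 0. Proposed Hold firm is best. ✓

Yes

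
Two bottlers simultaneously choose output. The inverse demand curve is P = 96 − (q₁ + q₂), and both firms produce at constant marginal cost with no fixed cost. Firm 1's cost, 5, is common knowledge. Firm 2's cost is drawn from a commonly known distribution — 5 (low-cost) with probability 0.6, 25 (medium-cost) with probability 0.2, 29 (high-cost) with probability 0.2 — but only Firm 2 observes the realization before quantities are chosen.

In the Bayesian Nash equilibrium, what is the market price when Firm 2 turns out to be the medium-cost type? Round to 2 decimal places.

43.87

Each type of Firm 2 best-responds to q₁; Firm 1 best-responds to the expected q₂ over Firm 2's types.
Firm 2 with cost c maximizes (96 − (q₁+q₂) − c)·q₂, giving q₂(c) = (96 − c − q₁)/2.
E[c₂] = 0.6·5 + 0.2·25 + 0.2·29 = 13.8
Firm 1's FOC against E[q₂] yields q₁ = (96 − 2·5 + E[c₂])/3 = (96 − 10 + 13.8)/3 = 33.2667.
q₂(medium-cost) = 18.8667, so P = 96 − (33.2667 + 18.8667) = 43.8667.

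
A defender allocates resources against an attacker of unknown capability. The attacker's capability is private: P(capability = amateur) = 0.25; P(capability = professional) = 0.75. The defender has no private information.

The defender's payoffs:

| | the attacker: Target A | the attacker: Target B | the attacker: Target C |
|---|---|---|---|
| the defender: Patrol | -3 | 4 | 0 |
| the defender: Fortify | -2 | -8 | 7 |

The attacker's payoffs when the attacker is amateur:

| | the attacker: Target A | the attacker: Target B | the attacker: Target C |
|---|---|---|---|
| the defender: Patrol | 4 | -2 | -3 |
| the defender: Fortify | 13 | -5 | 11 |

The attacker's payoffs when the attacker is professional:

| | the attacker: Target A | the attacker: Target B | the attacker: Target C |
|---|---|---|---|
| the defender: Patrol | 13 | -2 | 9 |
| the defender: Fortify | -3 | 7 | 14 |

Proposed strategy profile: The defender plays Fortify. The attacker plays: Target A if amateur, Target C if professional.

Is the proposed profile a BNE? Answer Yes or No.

Yes

The defender plays Fortify: E[Fortify] = 0.25·(-2) + 0.75·(7) = 4.75; E[Patrol] = -0.75. Best-responding. ✓
The attacker (capability amateur), facing Fortify: Target A gives 13, Target B gives -5, Target C gives 11. Proposed Target A is best. ✓
The attacker (capability professional), facing Fortify: Target A gives -3, Target B gives 7, Target C gives 14. Proposed Target C is best. ✓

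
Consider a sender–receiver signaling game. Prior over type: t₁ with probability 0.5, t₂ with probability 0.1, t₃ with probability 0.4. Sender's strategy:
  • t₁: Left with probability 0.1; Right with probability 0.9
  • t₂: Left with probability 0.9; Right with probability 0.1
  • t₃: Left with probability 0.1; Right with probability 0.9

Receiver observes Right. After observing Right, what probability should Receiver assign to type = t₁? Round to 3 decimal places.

P(Right) = 0.5·0.9 + 0.1·0.1 + 0.4·0.9 = 0.82
P(t₁ | Right) = (0.5·0.9) / 0.82 = 0.45 / 0.82 = 0.54878

0.549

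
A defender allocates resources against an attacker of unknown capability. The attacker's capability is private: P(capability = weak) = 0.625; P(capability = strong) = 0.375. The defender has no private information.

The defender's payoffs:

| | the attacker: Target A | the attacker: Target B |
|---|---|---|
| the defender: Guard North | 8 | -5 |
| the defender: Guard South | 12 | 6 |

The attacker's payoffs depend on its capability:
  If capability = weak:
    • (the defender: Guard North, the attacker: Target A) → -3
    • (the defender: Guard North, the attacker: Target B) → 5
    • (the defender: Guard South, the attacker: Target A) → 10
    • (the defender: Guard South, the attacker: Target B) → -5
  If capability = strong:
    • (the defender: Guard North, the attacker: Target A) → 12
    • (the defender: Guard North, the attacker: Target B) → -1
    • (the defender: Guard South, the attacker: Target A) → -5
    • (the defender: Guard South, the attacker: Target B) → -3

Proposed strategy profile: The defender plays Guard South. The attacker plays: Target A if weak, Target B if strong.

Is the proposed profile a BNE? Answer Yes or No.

The defender plays Guard South: E[Guard South] = 0.625·(12) + 0.375·(6) = 9.75; E[Guard North] = 3.125. Best-responding. ✓
The attacker (capability weak), facing Guard South: Target A gives 10, Target B gives -5. Proposed Target A is best. ✓
The attacker (capability strong), facing Guard South: Target A gives -5, Target B gives -3. Proposed Target B is best. ✓

Yes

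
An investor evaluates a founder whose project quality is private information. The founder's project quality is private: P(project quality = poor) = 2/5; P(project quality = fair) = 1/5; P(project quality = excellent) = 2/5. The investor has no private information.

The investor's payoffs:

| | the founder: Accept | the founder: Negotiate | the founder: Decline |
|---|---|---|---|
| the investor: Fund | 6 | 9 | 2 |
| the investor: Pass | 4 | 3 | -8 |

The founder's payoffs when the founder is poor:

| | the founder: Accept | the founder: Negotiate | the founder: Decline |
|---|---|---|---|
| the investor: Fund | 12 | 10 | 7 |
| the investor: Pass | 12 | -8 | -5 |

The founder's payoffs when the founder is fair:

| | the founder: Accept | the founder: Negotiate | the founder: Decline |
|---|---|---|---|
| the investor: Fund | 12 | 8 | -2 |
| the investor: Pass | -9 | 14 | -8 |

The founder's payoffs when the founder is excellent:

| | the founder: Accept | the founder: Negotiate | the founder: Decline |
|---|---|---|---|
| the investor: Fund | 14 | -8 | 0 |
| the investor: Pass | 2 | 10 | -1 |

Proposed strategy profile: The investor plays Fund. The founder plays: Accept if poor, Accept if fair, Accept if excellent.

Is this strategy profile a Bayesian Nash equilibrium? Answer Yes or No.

The investor plays Fund: E[Fund] = 2/5·(6) + 1/5·(6) + 2/5·(6) = 6; E[Pass] = 4. Best-responding. ✓
The founder (project quality poor), facing Fund: Accept gives 12, Negotiate gives 10, Decline gives 7. Proposed Accept is best. ✓
The founder (project quality fair), facing Fund: Accept gives 12, Negotiate gives 8, Decline gives -2. Proposed Accept is best. ✓
The founder (project quality excellent), facing Fund: Accept gives 14, Negotiate gives -8, Decline gives 0. Proposed Accept is best. ✓

Yes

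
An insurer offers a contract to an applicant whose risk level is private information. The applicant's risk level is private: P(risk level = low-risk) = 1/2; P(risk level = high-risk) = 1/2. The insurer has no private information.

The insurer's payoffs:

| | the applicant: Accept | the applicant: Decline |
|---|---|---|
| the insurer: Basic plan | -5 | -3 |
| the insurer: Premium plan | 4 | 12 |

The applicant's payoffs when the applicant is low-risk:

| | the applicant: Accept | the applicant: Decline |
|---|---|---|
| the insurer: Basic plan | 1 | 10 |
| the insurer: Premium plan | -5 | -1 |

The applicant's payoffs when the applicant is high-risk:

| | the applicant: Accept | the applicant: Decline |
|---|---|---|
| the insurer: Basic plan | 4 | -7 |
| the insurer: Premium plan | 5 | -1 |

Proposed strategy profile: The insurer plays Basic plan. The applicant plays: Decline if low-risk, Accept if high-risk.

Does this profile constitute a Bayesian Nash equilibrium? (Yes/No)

No

The insurer plays Basic plan: E[Basic plan] = 1/2·(-3) + 1/2·(-5) = -4; E[Premium plan] = 8. Not best-responding. ✗
The applicant (risk level low-risk), facing Basic plan: Accept gives 1, Decline gives 10. Proposed Decline is best. ✓
The applicant (risk level high-risk), facing Basic plan: Accept gives 4, Decline gives -7. Proposed Accept is best. ✓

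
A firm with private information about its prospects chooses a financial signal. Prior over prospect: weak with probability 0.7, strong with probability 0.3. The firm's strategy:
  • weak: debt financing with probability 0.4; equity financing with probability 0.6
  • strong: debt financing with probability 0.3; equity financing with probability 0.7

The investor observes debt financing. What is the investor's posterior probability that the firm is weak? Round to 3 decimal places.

0.757

P(debt financing) = 0.7·0.4 + 0.3·0.3 = 0.37
P(weak | debt financing) = (0.7·0.4) / 0.37 = 0.28 / 0.37 = 0.756757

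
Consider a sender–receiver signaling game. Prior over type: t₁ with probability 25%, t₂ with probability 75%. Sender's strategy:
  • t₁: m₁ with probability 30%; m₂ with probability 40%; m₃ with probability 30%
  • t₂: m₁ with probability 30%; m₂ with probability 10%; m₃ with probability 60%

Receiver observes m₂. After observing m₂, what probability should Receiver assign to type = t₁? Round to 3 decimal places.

P(m₂) = 0.25·0.4 + 0.75·0.1 = 0.175
P(t₁ | m₂) = (0.25·0.4) / 0.175 = 0.1 / 0.175 = 0.571429

0.571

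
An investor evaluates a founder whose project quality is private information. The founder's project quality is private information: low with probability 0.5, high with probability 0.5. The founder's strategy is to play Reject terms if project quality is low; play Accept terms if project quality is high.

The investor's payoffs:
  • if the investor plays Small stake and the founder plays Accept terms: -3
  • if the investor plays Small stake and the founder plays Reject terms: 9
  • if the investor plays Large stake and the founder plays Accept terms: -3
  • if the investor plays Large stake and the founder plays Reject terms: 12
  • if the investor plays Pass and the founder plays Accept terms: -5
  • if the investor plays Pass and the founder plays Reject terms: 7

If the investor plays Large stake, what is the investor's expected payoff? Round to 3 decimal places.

E[Large stake] = 0.5·12 + 0.5·(-3) = 6 + (-1.5) = 4.5

4.500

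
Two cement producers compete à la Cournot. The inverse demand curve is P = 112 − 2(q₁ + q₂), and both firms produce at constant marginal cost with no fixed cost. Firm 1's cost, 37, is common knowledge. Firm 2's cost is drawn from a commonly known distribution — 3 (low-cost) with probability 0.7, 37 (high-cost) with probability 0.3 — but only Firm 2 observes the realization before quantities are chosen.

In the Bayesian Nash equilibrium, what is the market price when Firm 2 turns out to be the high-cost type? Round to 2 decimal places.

65.97

Each type of Firm 2 best-responds to q₁; Firm 1 best-responds to the expected q₂ over Firm 2's types.
Firm 2 with cost c maximizes (112 − 2(q₁+q₂) − c)·q₂, giving q₂(c) = (112 − c − 2q₁)/4.
E[c₂] = 0.7·3 + 0.3·37 = 13.2
Firm 1's FOC against E[q₂] yields q₁ = (112 − 2·37 + E[c₂])/6 = (112 − 74 + 13.2)/6 = 8.53333.
q₂(high-cost) = 14.4833, so P = 112 − 2·(8.53333 + 14.4833) = 65.9667.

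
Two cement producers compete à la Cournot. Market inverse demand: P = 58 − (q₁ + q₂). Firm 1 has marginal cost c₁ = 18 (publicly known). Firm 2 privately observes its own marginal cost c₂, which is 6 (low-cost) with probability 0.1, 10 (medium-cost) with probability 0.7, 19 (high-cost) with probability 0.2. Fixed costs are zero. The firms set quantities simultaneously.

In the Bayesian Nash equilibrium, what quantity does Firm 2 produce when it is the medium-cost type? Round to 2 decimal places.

18.43

Each type of Firm 2 best-responds to q₁; Firm 1 best-responds to the expected q₂ over Firm 2's types.
Firm 2 with cost c maximizes (58 − (q₁+q₂) − c)·q₂, giving q₂(c) = (58 − c − q₁)/2.
E[c₂] = 0.1·6 + 0.7·10 + 0.2·19 = 11.4
Firm 1's FOC against E[q₂] yields q₁ = (58 − 2·18 + E[c₂])/3 = (58 − 36 + 11.4)/3 = 11.1333.
q₂(medium-cost) = (58 − 10 − 11.1333)/2 = 18.4333.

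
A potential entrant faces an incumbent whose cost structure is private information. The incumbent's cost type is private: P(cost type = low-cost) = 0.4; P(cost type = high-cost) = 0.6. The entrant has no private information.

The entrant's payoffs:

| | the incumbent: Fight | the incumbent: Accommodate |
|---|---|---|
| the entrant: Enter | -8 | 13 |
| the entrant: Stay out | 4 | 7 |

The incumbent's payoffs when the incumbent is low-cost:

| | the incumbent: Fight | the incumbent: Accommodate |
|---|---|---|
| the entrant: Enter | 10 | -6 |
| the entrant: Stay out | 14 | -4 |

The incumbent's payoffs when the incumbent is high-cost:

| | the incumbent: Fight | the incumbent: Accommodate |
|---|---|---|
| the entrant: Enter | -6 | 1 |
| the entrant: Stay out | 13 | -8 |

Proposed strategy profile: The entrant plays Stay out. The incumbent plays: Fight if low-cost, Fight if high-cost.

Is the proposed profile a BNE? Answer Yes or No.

Yes

The entrant plays Stay out: E[Stay out] = 0.4·(4) + 0.6·(4) = 4; E[Enter] = -8. Best-responding. ✓
The incumbent (cost type low-cost), facing Stay out: Fight gives 14, Accommodate gives -4. Proposed Fight is best. ✓
The incumbent (cost type high-cost), facing Stay out: Fight gives 13, Accommodate gives -8. Proposed Fight is best. ✓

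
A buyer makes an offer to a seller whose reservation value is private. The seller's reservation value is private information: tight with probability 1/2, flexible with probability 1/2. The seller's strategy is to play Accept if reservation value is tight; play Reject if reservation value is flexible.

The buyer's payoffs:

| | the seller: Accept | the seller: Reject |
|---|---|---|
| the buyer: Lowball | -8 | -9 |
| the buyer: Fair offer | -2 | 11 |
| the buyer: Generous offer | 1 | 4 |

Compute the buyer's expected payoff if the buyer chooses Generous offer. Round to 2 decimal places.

E[Generous offer] = 1/2·1 + 1/2·4 = 1/2 + 2 = 5/2

2.50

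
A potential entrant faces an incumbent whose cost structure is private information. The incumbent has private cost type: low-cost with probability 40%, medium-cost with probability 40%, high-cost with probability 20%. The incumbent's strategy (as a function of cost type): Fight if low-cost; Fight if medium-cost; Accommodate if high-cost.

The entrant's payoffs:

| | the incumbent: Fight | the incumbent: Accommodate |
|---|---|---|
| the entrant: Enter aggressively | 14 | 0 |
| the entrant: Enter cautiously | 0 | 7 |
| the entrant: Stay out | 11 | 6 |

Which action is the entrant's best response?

Compute the entrant's expected payoff for each action, taking the expectation over the incumbent's type.
E[Enter aggressively] = 0.4·(14) + 0.4·(14) + 0.2·(0) = 11.2
E[Enter cautiously] = 0.4·(0) + 0.4·(0) + 0.2·(7) = 1.4
E[Stay out] = 0.4·(11) + 0.4·(11) + 0.2·(6) = 10
Best response: Enter aggressively (11.2 is the largest).

Enter aggressively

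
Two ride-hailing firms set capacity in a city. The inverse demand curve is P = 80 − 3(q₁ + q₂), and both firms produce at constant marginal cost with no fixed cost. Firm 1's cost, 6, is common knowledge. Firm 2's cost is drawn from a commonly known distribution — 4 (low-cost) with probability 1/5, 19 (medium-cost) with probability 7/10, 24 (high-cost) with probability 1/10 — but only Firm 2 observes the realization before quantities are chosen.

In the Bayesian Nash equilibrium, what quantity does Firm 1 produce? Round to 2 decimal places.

Firm 2 with cost c maximizes (80 − 3(q₁+q₂) − c)·q₂, giving q₂(c) = (80 − c − 3q₁)/6.
E[c₂] = 1/5·4 + 7/10·19 + 1/10·24 = 16.5
Firm 1's FOC against E[q₂] yields q₁ = (80 − 2·6 + E[c₂])/9 = (80 − 12 + 16.5)/9 = 9.38889.

9.39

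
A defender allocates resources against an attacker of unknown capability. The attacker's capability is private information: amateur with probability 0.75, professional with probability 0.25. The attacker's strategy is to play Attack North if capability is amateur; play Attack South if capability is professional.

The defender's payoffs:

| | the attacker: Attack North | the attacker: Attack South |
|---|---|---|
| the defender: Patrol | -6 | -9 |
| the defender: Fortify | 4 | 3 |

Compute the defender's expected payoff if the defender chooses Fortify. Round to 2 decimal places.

3.75

E[Fortify] = 0.75·4 + 0.25·3 = 3 + 0.75 = 3.75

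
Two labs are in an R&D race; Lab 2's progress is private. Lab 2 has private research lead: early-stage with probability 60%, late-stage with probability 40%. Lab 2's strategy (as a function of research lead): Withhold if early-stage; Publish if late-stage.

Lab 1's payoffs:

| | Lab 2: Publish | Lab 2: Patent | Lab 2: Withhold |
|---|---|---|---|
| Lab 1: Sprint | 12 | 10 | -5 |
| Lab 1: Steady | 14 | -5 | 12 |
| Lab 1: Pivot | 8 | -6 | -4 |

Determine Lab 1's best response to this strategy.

Compute Lab 1's expected payoff for each action, taking the expectation over Lab 2's type.
E[Sprint] = 0.6·(-5) + 0.4·(12) = 1.8
E[Steady] = 0.6·(12) + 0.4·(14) = 12.8
E[Pivot] = 0.6·(-4) + 0.4·(8) = 0.8
Best response: Steady (12.8 is the largest).

Steady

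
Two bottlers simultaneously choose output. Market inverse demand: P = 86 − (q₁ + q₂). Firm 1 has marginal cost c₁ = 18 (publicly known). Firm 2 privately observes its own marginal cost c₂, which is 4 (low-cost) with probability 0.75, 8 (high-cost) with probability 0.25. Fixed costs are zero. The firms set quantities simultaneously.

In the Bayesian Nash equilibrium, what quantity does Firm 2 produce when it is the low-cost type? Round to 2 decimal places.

Type-c best response for Firm 2: q₂(c) = (86 − c)/2 − q₁/2.
Firm 1 maximizes expected profit; its first-order condition is 86 − 2q₁ − E[q₂] − 18 = 0.
Substituting E[q₂] and solving: E[c₂] = 5, so q₁ = (86 − 2·18 + 5)/3 = 18.3333.
q₂(low-cost) = (86 − 4 − 18.3333)/2 = 31.8333.

31.83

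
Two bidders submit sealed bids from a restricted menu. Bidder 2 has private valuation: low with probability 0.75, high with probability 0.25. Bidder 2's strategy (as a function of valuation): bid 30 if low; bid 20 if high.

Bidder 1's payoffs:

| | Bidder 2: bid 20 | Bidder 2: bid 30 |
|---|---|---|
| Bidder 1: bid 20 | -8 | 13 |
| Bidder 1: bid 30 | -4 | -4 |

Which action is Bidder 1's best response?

E[bid 20] = 0.75·(13) + 0.25·(-8) = 7.75
E[bid 30] = 0.75·(-4) + 0.25·(-4) = -4
Best response: bid 20 (7.75 is the largest).

bid 20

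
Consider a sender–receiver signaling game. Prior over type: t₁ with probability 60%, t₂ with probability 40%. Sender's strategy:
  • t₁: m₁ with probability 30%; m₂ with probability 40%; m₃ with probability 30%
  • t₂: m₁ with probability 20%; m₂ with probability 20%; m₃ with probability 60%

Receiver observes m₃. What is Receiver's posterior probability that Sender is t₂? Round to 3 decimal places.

Apply Bayes' rule using the sender's strategy as the likelihood.
P(m₃) = 0.6·0.3 + 0.4·0.6 = 0.42
P(t₂ | m₃) = (0.4·0.6) / 0.42 = 0.24 / 0.42 = 0.571429

0.571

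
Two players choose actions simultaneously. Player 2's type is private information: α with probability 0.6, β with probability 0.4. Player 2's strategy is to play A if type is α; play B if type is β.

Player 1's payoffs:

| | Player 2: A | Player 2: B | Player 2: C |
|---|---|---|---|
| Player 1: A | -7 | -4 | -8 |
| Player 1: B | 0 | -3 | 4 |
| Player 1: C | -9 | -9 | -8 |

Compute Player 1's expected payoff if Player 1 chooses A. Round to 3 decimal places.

Take the expectation over Player 2's type, weighting each type's action by its prior probability.
E[A] = 0.6·(-7) + 0.4·(-4) = (-4.2) + (-1.6) = -5.8

-5.800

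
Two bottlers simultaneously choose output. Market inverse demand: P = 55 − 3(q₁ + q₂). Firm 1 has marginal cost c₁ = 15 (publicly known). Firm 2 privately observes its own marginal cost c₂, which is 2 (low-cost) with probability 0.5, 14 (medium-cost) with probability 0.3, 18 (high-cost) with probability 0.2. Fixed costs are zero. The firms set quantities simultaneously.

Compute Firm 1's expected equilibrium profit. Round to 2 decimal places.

42.31

Firm 2 with cost c maximizes (55 − 3(q₁+q₂) − c)·q₂, giving q₂(c) = (55 − c − 3q₁)/6.
E[c₂] = 0.5·2 + 0.3·14 + 0.2·18 = 8.8
Firm 1's FOC against E[q₂] yields q₁ = (55 − 2·15 + E[c₂])/9 = (55 − 30 + 8.8)/9 = 3.75556.
E[P] = 55 − 3·(q₁ + E[q₂]) = 26.2667; Firm 1's expected profit = (E[P] − 15)·q₁ = (26.2667 − 15)·3.75556 = 42.3126.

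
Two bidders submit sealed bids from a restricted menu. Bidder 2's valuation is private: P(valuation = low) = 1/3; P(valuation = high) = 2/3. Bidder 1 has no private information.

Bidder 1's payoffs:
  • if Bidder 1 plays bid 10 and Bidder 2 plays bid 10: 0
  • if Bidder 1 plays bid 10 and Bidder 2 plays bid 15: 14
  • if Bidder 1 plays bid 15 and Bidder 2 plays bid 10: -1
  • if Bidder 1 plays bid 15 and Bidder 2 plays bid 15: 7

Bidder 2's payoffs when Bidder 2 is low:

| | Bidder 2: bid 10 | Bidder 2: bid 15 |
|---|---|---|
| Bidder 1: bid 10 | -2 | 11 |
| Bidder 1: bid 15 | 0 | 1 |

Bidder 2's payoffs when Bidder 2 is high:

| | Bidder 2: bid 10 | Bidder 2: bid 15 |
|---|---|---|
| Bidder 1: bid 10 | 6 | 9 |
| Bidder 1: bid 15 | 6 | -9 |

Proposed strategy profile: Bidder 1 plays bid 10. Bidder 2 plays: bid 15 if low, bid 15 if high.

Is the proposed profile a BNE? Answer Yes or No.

Bidder 1 plays bid 10: E[bid 10] = 1/3·(14) + 2/3·(14) = 14; E[bid 15] = 7. Best-responding. ✓
Bidder 2 (valuation low), facing bid 10: bid 10 gives -2, bid 15 gives 11. Proposed bid 15 is best. ✓
Bidder 2 (valuation high), facing bid 10: bid 10 gives 6, bid 15 gives 9. Proposed bid 15 is best. ✓

Yes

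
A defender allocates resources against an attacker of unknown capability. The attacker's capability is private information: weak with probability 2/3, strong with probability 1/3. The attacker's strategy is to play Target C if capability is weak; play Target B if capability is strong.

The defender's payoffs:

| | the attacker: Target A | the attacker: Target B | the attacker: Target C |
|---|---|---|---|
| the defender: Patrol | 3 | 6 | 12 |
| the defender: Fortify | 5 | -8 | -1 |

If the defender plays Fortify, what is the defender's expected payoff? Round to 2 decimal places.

-3.33

E[Fortify] = 2/3·(-1) + 1/3·(-8) = (-2/3) + (-8/3) = -10/3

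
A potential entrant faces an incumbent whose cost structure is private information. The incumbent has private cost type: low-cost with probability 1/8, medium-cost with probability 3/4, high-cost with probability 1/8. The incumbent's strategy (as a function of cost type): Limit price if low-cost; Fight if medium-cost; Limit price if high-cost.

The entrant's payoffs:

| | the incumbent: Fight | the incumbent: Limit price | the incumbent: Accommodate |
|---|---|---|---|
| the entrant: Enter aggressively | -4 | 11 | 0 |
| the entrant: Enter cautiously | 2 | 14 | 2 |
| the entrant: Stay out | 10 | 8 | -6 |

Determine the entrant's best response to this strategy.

E[Enter aggressively] = 1/8·(11) + 3/4·(-4) + 1/8·(11) = -1/4
E[Enter cautiously] = 1/8·(14) + 3/4·(2) + 1/8·(14) = 5
E[Stay out] = 1/8·(8) + 3/4·(10) + 1/8·(8) = 19/2
Best response: Stay out (19/2 is the largest).

Stay out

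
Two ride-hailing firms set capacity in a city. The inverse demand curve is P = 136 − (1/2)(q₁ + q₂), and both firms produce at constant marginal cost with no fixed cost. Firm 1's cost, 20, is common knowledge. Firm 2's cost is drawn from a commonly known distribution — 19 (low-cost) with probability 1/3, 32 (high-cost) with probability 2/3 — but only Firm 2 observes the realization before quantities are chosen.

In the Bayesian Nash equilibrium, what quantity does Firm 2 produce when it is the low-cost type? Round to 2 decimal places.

Firm 2 with cost c maximizes (136 − (1/2)(q₁+q₂) − c)·q₂, giving q₂(c) = (136 − c − (1/2)q₁).
E[c₂] = 1/3·19 + 2/3·32 = 27.6667
Firm 1's FOC against E[q₂] yields q₁ = (136 − 2·20 + E[c₂])/(3/2) = (136 − 40 + 27.6667)/(3/2) = 82.4444.
q₂(low-cost) = (136 − 19 − (1/2)·82.4444) = 75.7778.

75.78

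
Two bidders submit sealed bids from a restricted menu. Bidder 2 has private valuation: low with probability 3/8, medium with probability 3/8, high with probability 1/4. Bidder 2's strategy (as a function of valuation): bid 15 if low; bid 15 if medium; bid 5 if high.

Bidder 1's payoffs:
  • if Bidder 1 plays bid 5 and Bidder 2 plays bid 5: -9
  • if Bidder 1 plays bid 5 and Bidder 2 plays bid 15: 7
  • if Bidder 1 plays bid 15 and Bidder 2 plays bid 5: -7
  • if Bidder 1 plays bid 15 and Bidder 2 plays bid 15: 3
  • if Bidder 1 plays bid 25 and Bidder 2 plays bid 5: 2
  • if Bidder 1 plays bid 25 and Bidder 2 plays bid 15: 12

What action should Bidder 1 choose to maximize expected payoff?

bid 25

E[bid 5] = 3/8·(7) + 3/8·(7) + 1/4·(-9) = 3
E[bid 15] = 3/8·(3) + 3/8·(3) + 1/4·(-7) = 1/2
E[bid 25] = 3/8·(12) + 3/8·(12) + 1/4·(2) = 19/2
Best response: bid 25 (19/2 is the largest).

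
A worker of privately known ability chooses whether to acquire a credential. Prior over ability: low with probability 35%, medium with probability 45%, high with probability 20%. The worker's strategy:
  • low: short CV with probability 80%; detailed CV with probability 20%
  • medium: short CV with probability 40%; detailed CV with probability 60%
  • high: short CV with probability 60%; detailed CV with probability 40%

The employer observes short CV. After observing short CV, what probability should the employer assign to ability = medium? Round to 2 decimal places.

Apply Bayes' rule using the sender's strategy as the likelihood.
P(short CV) = 0.35·0.8 + 0.45·0.4 + 0.2·0.6 = 0.58
P(medium | short CV) = (0.45·0.4) / 0.58 = 0.18 / 0.58 = 0.310345

0.31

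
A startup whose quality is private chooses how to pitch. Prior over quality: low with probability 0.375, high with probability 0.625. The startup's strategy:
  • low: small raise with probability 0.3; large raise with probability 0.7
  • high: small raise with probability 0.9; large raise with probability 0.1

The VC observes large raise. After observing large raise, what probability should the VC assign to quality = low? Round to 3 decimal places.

0.808

Apply Bayes' rule using the sender's strategy as the likelihood.
P(large raise) = 0.375·0.7 + 0.625·0.1 = 0.325
P(low | large raise) = (0.375·0.7) / 0.325 = 0.2625 / 0.325 = 0.807692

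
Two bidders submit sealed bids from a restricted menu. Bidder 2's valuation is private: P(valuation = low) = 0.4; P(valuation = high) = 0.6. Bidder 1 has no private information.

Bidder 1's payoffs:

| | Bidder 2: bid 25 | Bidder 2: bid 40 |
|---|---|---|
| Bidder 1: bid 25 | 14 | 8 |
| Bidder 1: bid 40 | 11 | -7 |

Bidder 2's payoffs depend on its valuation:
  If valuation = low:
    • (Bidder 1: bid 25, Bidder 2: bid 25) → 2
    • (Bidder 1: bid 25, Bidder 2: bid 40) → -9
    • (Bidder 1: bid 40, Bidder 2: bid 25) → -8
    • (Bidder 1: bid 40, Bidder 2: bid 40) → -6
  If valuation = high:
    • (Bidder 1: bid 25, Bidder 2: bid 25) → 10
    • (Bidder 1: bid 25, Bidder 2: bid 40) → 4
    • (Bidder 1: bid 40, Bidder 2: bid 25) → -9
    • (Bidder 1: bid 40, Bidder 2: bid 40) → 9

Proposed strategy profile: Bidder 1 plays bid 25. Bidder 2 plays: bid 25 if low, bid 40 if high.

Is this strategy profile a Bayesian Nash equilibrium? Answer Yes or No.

Bidder 1 plays bid 25: E[bid 25] = 0.4·(14) + 0.6·(8) = 10.4; E[bid 40] = 0.2. Best-responding. ✓
Bidder 2 (valuation low), facing bid 25: bid 25 gives 2, bid 40 gives -9. Proposed bid 25 is best. ✓
Bidder 2 (valuation high), facing bid 25: bid 25 gives 10, bid 40 gives 4. Proposed bid 40 is not best — profitable deviation exists. ✗

No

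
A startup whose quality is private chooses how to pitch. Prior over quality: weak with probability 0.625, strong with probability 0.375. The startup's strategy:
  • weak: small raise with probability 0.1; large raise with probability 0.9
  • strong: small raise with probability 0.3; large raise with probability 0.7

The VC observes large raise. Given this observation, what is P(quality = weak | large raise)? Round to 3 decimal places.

0.682

P(large raise) = 0.625·0.9 + 0.375·0.7 = 0.825
P(weak | large raise) = (0.625·0.9) / 0.825 = 0.5625 / 0.825 = 0.681818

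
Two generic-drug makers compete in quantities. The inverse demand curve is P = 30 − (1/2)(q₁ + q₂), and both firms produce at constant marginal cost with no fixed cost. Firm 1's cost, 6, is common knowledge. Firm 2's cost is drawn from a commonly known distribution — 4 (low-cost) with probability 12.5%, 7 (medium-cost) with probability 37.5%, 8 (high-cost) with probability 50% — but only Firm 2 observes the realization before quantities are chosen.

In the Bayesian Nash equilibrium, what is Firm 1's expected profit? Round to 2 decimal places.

140.28

Type-c best response for Firm 2: q₂(c) = (30 − c) − q₁/2.
Firm 1 maximizes expected profit; its first-order condition is 30 − q₁ − (1/2)E[q₂] − 6 = 0.
Substituting E[q₂] and solving: E[c₂] = 7.125, so q₁ = (30 − 2·6 + 7.125)/(3/2) = 16.75.
E[P] = 30 − (1/2)·(q₁ + E[q₂]) = 14.375; Firm 1's expected profit = (E[P] − 6)·q₁ = (14.375 − 6)·16.75 = 140.281.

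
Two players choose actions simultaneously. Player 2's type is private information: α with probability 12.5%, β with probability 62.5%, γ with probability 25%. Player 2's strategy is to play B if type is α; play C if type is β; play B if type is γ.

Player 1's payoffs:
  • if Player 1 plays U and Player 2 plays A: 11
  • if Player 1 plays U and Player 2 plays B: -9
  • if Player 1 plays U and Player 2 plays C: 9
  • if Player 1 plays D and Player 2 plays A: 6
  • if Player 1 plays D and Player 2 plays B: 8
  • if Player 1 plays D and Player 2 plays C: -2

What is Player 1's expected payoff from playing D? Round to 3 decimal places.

1.750

Take the expectation over Player 2's type, weighting each type's action by its prior probability.
E[D] = 0.125·8 + 0.625·(-2) + 0.25·8 = 1 + (-1.25) + 2 = 1.75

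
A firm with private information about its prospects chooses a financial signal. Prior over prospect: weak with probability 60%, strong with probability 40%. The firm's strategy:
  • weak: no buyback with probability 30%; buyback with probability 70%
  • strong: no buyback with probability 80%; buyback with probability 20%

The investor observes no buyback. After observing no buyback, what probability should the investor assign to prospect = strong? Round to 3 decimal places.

0.640

P(no buyback) = 0.6·0.3 + 0.4·0.8 = 0.5
P(strong | no buyback) = (0.4·0.8) / 0.5 = 0.32 / 0.5 = 0.64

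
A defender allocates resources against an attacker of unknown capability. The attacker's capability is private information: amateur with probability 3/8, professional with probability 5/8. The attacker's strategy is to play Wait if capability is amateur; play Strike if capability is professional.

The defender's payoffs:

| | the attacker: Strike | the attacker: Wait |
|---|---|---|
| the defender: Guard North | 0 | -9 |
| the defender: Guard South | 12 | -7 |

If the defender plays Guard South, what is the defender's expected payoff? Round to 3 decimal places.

E[Guard South] = 3/8·(-7) + 5/8·12 = (-21/8) + 15/2 = 39/8

4.875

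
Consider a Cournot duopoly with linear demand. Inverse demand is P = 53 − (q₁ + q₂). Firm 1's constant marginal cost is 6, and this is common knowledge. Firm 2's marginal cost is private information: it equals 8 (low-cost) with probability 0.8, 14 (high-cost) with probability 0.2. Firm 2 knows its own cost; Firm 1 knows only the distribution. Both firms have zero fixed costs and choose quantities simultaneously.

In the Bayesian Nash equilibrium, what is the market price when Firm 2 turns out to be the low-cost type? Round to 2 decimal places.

Each type of Firm 2 best-responds to q₁; Firm 1 best-responds to the expected q₂ over Firm 2's types.
Firm 2 with cost c maximizes (53 − (q₁+q₂) − c)·q₂, giving q₂(c) = (53 − c − q₁)/2.
E[c₂] = 0.8·8 + 0.2·14 = 9.2
Firm 1's FOC against E[q₂] yields q₁ = (53 − 2·6 + E[c₂])/3 = (53 − 12 + 9.2)/3 = 16.7333.
q₂(low-cost) = 14.1333, so P = 53 − (16.7333 + 14.1333) = 22.1333.

22.13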